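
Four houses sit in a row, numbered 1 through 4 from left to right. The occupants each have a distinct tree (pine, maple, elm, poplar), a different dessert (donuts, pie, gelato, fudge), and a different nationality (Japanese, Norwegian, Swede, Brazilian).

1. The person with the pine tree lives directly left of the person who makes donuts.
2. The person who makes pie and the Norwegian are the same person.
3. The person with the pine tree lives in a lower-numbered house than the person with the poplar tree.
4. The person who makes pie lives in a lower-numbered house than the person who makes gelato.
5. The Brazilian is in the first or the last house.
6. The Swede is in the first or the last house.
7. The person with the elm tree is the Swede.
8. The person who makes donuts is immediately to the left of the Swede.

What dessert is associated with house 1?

fudge

By clue 8, the person who makes donuts is in house 3.
Clue 8 places the Swede in house 4.
The only nationality still possible for house 1 is Brazilian.
By clue 1, the person with the pine tree is in house 2.
From clue 2, the person who makes pie must be in house 2.
By clue 2, the Norwegian is in house 2.
Clue 4 places the person who makes gelato in house 4.
The person with the elm tree is in house 4 (clue 7).
That leaves maple as the tree for house 1.
That leaves poplar as the tree for house 3.
House 1 dessert: only fudge fits.
House 3's nationality must be Japanese (nothing else left).
So: house 1 = maple/fudge/Brazilian, house 2 = pine/pie/Norwegian, house 3 = poplar/donuts/Japanese, house 4 = elm/gelato/Swede.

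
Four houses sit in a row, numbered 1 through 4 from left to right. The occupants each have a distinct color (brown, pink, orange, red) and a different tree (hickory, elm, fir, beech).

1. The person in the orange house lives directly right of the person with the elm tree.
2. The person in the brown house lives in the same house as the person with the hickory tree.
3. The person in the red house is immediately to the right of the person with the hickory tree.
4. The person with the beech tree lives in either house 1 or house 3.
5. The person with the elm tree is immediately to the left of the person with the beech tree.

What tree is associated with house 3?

Clue 5 places the person with the elm tree in house 2.
Clue 5 places the person with the beech tree in house 3.
House 4 tree: only fir fits.
The person in the orange house is in house 3 (clue 1).
Clue 2 places the person in the brown house in house 1.
From clue 3, the person in the red house must be in house 2.
That leaves pink as the color for house 4.
House 1 tree: only hickory fits.
So: house 1 = brown/hickory, house 2 = red/elm, house 3 = orange/beech, house 4 = pink/fir.

beech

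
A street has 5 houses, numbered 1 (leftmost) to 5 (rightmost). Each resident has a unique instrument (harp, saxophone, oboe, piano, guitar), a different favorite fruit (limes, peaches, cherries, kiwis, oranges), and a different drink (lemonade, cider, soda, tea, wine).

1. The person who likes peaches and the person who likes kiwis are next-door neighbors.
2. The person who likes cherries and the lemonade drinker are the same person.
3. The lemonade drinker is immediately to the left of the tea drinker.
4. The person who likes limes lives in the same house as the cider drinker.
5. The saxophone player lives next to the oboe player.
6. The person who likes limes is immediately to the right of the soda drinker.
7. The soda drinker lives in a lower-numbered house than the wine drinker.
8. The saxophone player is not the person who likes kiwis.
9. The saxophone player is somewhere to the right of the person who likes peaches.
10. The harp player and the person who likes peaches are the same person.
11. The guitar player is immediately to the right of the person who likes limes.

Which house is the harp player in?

2

The guitar player is narrowed to house 3 or 4 or 5; consider each.
Placing it in house 3 and house 4 leads to a contradiction, so it's in house 5.
By clue 11, the person who likes limes is in house 4.
The cider drinker is in house 4 (clue 4).
From clue 6, the soda drinker must be in house 3.
That leaves oranges as the favorite fruit for house 5.
The only drink still possible for house 1 is lemonade.
House 2 drink: only tea fits.
House 5 drink: only wine fits.
The person who likes cherries is in house 1 (clue 2).
The only instrument still possible for house 1 is piano.
The harp player is narrowed to house 2 or 3; consider each.
Placing it in house 3 leads to a contradiction, so it's in house 2.
From clue 10, the person who likes peaches must be in house 2.
So house 3 gets kiwis for favorite fruit.
From clue 8, the saxophone player must be in house 4.
House 3's instrument must be oboe (nothing else left).
So: house 1 = piano/cherries/lemonade, house 2 = harp/peaches/tea, house 3 = oboe/kiwis/soda, house 4 = saxophone/limes/cider, house 5 = guitar/oranges/wine.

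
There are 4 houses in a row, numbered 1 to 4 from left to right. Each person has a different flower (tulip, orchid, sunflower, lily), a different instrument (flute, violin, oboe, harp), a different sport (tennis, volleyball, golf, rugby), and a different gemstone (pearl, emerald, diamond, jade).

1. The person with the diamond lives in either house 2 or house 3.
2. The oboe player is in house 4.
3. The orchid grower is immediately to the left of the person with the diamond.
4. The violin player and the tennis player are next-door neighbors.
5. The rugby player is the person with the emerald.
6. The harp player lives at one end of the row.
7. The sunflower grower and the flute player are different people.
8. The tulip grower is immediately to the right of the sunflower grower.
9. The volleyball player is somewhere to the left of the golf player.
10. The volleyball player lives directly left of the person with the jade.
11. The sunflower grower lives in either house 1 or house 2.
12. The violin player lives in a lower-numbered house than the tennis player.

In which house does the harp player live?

1

From clue 2, the oboe player must be in house 4.
That leaves harp as the instrument for house 1.
House 4's flower must be lily (nothing else left).
House 3 flower: only tulip fits.
From clue 8, the sunflower grower must be in house 2.
House 1's flower must be orchid (nothing else left).
The person with the diamond is in house 2 (clue 3).
The flute player is in house 3 (clue 7).
That leaves violin as the instrument for house 2.
By clue 4, the tennis player is in house 3.
House 1 sport: only rugby fits.
That leaves volleyball as the sport for house 2.
So house 4 gets golf for sport.
By clue 5, the person with the emerald is in house 1.
Clue 10: the person with the jade is in house 3.
House 4's gemstone must be pearl (nothing else left).
So: house 1 = orchid/harp/rugby/emerald, house 2 = sunflower/violin/volleyball/diamond, house 3 = tulip/flute/tennis/jade, house 4 = lily/oboe/golf/pearl.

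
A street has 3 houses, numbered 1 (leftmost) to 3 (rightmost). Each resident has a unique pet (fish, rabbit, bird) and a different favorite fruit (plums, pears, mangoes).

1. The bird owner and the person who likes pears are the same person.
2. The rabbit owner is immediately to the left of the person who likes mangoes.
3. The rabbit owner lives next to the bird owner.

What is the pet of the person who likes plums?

The rabbit owner is narrowed to house 1 or 2; consider each.
Placing it in house 1 leads to a contradiction, so it's in house 2.
The person who likes mangoes is in house 3 (clue 2).
By clue 1, the bird owner is in house 1.
Clue 1 places the person who likes pears in house 1.
The only pet still possible for house 3 is fish.
That leaves plums as the favorite fruit for house 2.
So: house 1 = bird/pears, house 2 = rabbit/plums, house 3 = fish/mangoes.

rabbit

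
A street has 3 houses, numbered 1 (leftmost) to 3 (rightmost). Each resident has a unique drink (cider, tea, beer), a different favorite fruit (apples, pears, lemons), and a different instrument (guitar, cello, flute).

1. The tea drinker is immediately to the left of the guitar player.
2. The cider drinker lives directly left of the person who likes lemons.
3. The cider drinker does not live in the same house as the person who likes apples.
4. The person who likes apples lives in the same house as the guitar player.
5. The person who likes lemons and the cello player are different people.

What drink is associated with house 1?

cider

House 3's drink must be beer (nothing else left).
The only favorite fruit still possible for house 1 is pears.
The cider drinker is narrowed to house 1 or 2; consider each.
Placing it in house 2 leads to a contradiction, so it's in house 1.
From clue 2, the person who likes lemons must be in house 2.
House 2's drink must be tea (nothing else left).
The only favorite fruit still possible for house 3 is apples.
From clue 1, the guitar player must be in house 3.
House 1 instrument: only cello fits.
House 2 instrument: only flute fits.
So: house 1 = cider/pears/cello, house 2 = tea/lemons/flute, house 3 = beer/apples/guitar.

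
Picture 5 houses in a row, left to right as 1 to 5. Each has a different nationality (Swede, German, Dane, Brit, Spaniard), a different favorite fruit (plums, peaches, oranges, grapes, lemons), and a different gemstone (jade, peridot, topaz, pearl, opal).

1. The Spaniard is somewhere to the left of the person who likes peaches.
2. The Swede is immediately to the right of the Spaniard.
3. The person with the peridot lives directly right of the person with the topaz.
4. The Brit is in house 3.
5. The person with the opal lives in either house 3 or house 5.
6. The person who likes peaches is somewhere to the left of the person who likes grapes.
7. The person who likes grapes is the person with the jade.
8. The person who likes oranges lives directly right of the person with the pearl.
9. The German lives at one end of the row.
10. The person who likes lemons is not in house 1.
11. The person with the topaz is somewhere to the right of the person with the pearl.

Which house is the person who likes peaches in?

From clue 4, the Brit must be in house 3.
The only favorite fruit still possible for house 1 is plums.
House 1 gemstone: only pearl fits.
By clue 2, the Swede is in house 2.
Clue 2 places the Spaniard in house 1.
From clue 8, the person who likes oranges must be in house 2.
So house 4 gets Dane for nationality.
House 5's nationality must be German (nothing else left).
House 2 gemstone: only topaz fits.
The person with the peridot is in house 3 (clue 3).
So house 4 gets jade for gemstone.
The only gemstone still possible for house 5 is opal.
By clue 7, the person who likes grapes is in house 4.
The only favorite fruit still possible for house 5 is lemons.
The only favorite fruit still possible for house 3 is peaches.
So: house 1 = Spaniard/plums/pearl, house 2 = Swede/oranges/topaz, house 3 = Brit/peaches/peridot, house 4 = Dane/grapes/jade, house 5 = German/lemons/opal.

3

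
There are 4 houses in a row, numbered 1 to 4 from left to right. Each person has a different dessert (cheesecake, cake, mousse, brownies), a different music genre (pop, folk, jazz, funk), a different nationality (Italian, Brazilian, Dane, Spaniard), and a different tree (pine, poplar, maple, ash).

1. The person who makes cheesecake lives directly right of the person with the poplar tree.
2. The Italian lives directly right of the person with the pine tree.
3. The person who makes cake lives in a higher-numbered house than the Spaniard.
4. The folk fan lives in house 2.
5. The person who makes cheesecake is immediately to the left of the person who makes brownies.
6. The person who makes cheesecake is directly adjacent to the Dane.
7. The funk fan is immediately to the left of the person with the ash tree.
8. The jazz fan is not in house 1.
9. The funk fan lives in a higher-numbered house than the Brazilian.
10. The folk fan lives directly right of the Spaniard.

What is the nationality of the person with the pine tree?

Dane

By clue 4, the folk fan is in house 2.
From clue 10, the Spaniard must be in house 1.
The only dessert still possible for house 1 is mousse.
The only music genre still possible for house 1 is pop.
That leaves funk as the music genre for house 3.
So house 4 gets jazz for music genre.
From clue 7, the person with the ash tree must be in house 4.
That leaves Brazilian as the nationality for house 2.
The person who makes brownies is narrowed to house 3 or 4; consider each.
Placing it in house 4 leads to a contradiction, so it's in house 3.
Clue 5 places the person who makes cheesecake in house 2.
The Dane is in house 3 (clue 6).
So house 4 gets cake for dessert.
The only nationality still possible for house 4 is Italian.
From clue 1, the person with the poplar tree must be in house 1.
The person with the pine tree is in house 3 (clue 2).
House 2 tree: only maple fits.
So: house 1 = mousse/pop/Spaniard/poplar, house 2 = cheesecake/folk/Brazilian/maple, house 3 = brownies/funk/Dane/pine, house 4 = cake/jazz/Italian/ash.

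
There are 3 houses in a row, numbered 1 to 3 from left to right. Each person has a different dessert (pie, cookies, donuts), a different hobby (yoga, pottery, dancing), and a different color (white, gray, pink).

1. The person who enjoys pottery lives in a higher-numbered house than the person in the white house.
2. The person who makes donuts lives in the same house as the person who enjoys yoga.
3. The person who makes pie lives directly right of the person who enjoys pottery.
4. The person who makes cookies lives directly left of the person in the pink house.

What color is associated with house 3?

By clue 3, the person who makes pie is in house 3.
From clue 3, the person who enjoys pottery must be in house 2.
By clue 1, the person in the white house is in house 1.
Clue 2 places the person who makes donuts in house 1.
Clue 2 places the person who enjoys yoga in house 1.
House 2 dessert: only cookies fits.
That leaves dancing as the hobby for house 3.
Clue 4: the person in the pink house is in house 3.
The only color still possible for house 2 is gray.
So: house 1 = donuts/yoga/white, house 2 = cookies/pottery/gray, house 3 = pie/dancing/pink.

pink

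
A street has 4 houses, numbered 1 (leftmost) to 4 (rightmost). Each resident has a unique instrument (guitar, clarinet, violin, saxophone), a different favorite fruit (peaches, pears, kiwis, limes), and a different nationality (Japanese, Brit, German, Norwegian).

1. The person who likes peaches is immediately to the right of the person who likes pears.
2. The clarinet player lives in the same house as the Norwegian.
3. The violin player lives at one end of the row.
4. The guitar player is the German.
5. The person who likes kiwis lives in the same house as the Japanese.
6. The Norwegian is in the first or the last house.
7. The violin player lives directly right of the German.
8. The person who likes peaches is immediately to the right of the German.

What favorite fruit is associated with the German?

Clue 7 places the violin player in house 4.
From clue 7, the German must be in house 3.
By clue 8, the person who likes peaches is in house 4.
By clue 1, the person who likes pears is in house 3.
By clue 2, the clarinet player is in house 1.
The Norwegian is in house 1 (clue 2).
The guitar player is in house 3 (clue 4).
House 2's instrument must be saxophone (nothing else left).
That leaves Brit as the nationality for house 4.
From clue 5, the person who likes kiwis must be in house 2.
House 1 favorite fruit: only limes fits.
The only nationality still possible for house 2 is Japanese.
So: house 1 = clarinet/limes/Norwegian, house 2 = saxophone/kiwis/Japanese, house 3 = guitar/pears/German, house 4 = violin/peaches/Brit.

pears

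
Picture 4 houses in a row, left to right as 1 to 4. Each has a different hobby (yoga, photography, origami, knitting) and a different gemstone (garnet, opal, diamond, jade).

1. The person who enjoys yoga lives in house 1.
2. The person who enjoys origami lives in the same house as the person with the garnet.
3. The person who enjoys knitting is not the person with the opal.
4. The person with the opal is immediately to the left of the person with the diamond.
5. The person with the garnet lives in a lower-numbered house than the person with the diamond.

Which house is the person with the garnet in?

2

Clue 1 places the person who enjoys yoga in house 1.
The only gemstone still possible for house 1 is jade.
House 4's gemstone must be diamond (nothing else left).
By clue 4, the person with the opal is in house 3.
House 2's gemstone must be garnet (nothing else left).
The person who enjoys origami is in house 2 (clue 2).
That leaves photography as the hobby for house 3.
That leaves knitting as the hobby for house 4.
So: house 1 = yoga/jade, house 2 = origami/garnet, house 3 = photography/opal, house 4 = knitting/diamond.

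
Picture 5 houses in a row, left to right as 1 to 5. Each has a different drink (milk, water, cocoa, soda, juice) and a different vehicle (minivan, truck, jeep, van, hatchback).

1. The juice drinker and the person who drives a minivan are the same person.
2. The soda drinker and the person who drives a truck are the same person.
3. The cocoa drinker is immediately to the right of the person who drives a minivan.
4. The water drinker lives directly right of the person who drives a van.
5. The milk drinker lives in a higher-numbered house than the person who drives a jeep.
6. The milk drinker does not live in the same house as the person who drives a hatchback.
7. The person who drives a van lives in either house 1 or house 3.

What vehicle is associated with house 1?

The water drinker is narrowed to house 2 or 4; consider each.
Placing it in house 2 leads to a contradiction, so it's in house 4.
By clue 4, the person who drives a van is in house 3.
The cocoa drinker is narrowed to house 2 or 3; consider each.
Placing it in house 3 leads to a contradiction, so it's in house 2.
From clue 3, the person who drives a minivan must be in house 1.
So house 1 gets juice for drink.
House 3 drink: only milk fits.
House 5's drink must be soda (nothing else left).
By clue 2, the person who drives a truck is in house 5.
Clue 5 places the person who drives a jeep in house 2.
House 4's vehicle must be hatchback (nothing else left).
So: house 1 = juice/minivan, house 2 = cocoa/jeep, house 3 = milk/van, house 4 = water/hatchback, house 5 = soda/truck.

minivan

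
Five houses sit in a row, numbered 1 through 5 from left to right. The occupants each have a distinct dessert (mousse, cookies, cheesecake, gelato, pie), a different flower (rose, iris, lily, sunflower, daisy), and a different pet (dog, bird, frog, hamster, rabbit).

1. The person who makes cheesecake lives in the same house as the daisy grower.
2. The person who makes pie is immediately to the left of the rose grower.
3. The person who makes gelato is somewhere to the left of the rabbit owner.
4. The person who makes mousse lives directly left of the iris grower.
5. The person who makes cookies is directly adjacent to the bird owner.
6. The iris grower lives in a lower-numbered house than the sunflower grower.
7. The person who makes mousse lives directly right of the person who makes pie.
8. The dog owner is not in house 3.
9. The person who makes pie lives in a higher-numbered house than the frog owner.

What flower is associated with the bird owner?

iris

The person who makes mousse is in house 3 (clue 7).
Clue 7: the person who makes pie is in house 2.
By clue 9, the frog owner is in house 1.
By clue 2, the rose grower is in house 3.
From clue 4, the iris grower must be in house 4.
Clue 6: the sunflower grower is in house 5.
The only flower still possible for house 1 is daisy.
House 2 flower: only lily fits.
From clue 1, the person who makes cheesecake must be in house 1.
So house 4 gets gelato for dessert.
House 5 dessert: only cookies fits.
The rabbit owner is in house 5 (clue 3).
By clue 5, the bird owner is in house 4.
That leaves hamster as the pet for house 3.
That leaves dog as the pet for house 2.
So: house 1 = cheesecake/daisy/frog, house 2 = pie/lily/dog, house 3 = mousse/rose/hamster, house 4 = gelato/iris/bird, house 5 = cookies/sunflower/rabbit.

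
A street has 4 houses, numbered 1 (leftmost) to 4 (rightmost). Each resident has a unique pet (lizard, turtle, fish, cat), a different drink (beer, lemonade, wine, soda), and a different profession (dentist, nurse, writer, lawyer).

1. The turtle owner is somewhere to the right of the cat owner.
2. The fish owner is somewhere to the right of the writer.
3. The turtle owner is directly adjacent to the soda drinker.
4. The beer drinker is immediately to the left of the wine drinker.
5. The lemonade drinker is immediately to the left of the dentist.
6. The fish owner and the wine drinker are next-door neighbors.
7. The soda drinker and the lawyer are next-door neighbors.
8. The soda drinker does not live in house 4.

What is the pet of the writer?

House 4's drink must be wine (nothing else left).
Clue 4: the beer drinker is in house 3.
By clue 6, the fish owner is in house 3.
Clue 3: the turtle owner is in house 2.
From clue 3, the soda drinker must be in house 1.
By clue 7, the lawyer is in house 2.
House 1's pet must be cat (nothing else left).
So house 4 gets lizard for pet.
House 2 drink: only lemonade fits.
House 4 profession: only nurse fits.
The only profession still possible for house 1 is writer.
So house 3 gets dentist for profession.
So: house 1 = cat/soda/writer, house 2 = turtle/lemonade/lawyer, house 3 = fish/beer/dentist, house 4 = lizard/wine/nurse.

cat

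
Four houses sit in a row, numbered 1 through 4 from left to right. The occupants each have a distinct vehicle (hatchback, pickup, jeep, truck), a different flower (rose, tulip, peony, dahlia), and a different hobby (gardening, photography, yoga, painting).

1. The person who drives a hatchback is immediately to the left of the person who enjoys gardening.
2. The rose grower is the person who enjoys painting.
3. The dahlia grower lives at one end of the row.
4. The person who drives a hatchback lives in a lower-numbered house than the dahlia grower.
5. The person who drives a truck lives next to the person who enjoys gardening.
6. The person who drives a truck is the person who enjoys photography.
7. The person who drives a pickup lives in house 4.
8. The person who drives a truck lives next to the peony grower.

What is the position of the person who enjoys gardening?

By clue 4, the dahlia grower is in house 4.
By clue 7, the person who drives a pickup is in house 4.
The person who drives a hatchback is narrowed to house 1 or 2 or 3; consider each.
Placing it in house 2 and house 3 leads to a contradiction, so it's in house 1.
The person who enjoys gardening is in house 2 (clue 1).
Clue 8: the peony grower is in house 2.
So house 2 gets jeep for vehicle.
That leaves truck as the vehicle for house 3.
So house 4 gets yoga for hobby.
From clue 6, the person who enjoys photography must be in house 3.
House 1 hobby: only painting fits.
By clue 2, the rose grower is in house 1.
That leaves tulip as the flower for house 3.
So: house 1 = hatchback/rose/painting, house 2 = jeep/peony/gardening, house 3 = truck/tulip/photography, house 4 = pickup/dahlia/yoga.

2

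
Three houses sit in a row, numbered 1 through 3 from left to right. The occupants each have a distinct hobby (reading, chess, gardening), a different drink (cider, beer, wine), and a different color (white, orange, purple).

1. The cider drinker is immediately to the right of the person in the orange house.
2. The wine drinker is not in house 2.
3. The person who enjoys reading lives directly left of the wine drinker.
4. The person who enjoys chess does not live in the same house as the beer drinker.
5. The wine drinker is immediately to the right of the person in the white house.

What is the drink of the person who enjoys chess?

By clue 3, the person who enjoys reading is in house 2.
From clue 3, the wine drinker must be in house 3.
From clue 5, the person in the white house must be in house 2.
House 1 drink: only beer fits.
House 2 drink: only cider fits.
So house 1 gets orange for color.
So house 3 gets purple for color.
The person who enjoys chess is in house 3 (clue 4).
House 1's hobby must be gardening (nothing else left).
So: house 1 = gardening/beer/orange, house 2 = reading/cider/white, house 3 = chess/wine/purple.

wine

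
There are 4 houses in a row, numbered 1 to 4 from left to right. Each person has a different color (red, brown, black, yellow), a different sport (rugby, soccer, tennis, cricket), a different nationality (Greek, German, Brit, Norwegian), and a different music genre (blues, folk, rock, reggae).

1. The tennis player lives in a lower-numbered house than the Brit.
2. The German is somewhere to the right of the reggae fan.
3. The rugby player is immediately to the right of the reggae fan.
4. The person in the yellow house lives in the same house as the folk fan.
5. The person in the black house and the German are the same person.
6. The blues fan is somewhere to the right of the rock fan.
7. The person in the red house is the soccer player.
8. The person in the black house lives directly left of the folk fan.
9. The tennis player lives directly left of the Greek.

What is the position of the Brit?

So house 1 gets Norwegian for nationality.
The person in the black house is narrowed to house 2 or 3; consider each.
Placing it in house 2 leads to a contradiction, so it's in house 3.
From clue 5, the German must be in house 3.
The folk fan is in house 4 (clue 8).
House 4 color: only yellow fits.
So house 4 gets cricket for sport.
House 3 music genre: only blues fits.
The person in the brown house is narrowed to house 1 or 2; consider each.
Placing it in house 2 leads to a contradiction, so it's in house 1.
The only color still possible for house 2 is red.
From clue 7, the soccer player must be in house 2.
That leaves tennis as the sport for house 1.
House 3 sport: only rugby fits.
From clue 3, the reggae fan must be in house 2.
Clue 9: the Greek is in house 2.
The only nationality still possible for house 4 is Brit.
The only music genre still possible for house 1 is rock.
So: house 1 = brown/tennis/Norwegian/rock, house 2 = red/soccer/Greek/reggae, house 3 = black/rugby/German/blues, house 4 = yellow/cricket/Brit/folk.

4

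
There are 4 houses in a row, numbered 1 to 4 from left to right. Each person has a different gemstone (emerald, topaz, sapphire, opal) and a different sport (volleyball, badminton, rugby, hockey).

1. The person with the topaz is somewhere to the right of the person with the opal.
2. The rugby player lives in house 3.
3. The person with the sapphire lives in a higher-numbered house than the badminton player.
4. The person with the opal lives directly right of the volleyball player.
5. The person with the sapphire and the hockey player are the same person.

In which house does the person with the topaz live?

3

Clue 2: the rugby player is in house 3.
The only gemstone still possible for house 1 is emerald.
So house 4 gets hockey for sport.
The person with the sapphire is in house 4 (clue 5).
That leaves opal as the gemstone for house 2.
House 3 gemstone: only topaz fits.
The volleyball player is in house 1 (clue 4).
House 2's sport must be badminton (nothing else left).
So: house 1 = emerald/volleyball, house 2 = opal/badminton, house 3 = topaz/rugby, house 4 = sapphire/hockey.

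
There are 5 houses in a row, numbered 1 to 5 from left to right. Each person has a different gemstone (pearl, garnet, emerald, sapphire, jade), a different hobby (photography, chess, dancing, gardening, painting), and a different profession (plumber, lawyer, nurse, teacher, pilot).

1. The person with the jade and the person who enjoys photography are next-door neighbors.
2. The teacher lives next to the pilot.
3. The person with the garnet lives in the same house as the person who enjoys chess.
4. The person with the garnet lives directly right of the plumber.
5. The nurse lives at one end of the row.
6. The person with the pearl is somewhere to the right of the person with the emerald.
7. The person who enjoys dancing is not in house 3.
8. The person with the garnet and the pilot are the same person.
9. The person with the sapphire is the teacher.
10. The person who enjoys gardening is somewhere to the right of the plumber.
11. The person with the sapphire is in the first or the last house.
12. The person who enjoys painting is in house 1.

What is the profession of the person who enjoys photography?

plumber

Clue 12 places the person who enjoys painting in house 1.
The person with the garnet is narrowed to house 2 or 4; consider each.
Placing it in house 2 leads to a contradiction, so it's in house 4.
The person who enjoys chess is in house 4 (clue 3).
By clue 4, the plumber is in house 3.
By clue 8, the pilot is in house 4.
House 3 hobby: only photography fits.
The only hobby still possible for house 5 is gardening.
That leaves lawyer as the profession for house 2.
From clue 1, the person with the jade must be in house 2.
Clue 2 places the teacher in house 5.
Clue 9 places the person with the sapphire in house 5.
House 1's gemstone must be emerald (nothing else left).
So house 3 gets pearl for gemstone.
That leaves dancing as the hobby for house 2.
House 1's profession must be nurse (nothing else left).
So: house 1 = emerald/painting/nurse, house 2 = jade/dancing/lawyer, house 3 = pearl/photography/plumber, house 4 = garnet/chess/pilot, house 5 = sapphire/gardening/teacher.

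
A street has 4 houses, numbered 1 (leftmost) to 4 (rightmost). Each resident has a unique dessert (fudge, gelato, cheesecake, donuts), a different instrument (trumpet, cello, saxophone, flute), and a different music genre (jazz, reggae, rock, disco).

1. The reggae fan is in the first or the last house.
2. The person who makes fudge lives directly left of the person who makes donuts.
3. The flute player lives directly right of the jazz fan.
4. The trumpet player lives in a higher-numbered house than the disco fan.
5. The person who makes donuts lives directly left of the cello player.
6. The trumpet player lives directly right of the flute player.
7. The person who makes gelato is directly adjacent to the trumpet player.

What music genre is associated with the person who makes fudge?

So house 1 gets saxophone for instrument.
House 2 instrument: only flute fits.
Clue 3 places the jazz fan in house 1.
Clue 6: the trumpet player is in house 3.
That leaves cello as the instrument for house 4.
So house 4 gets reggae for music genre.
Clue 4: the disco fan is in house 2.
Clue 5 places the person who makes donuts in house 3.
House 3's music genre must be rock (nothing else left).
Clue 2: the person who makes fudge is in house 2.
House 1's dessert must be cheesecake (nothing else left).
That leaves gelato as the dessert for house 4.
So: house 1 = cheesecake/saxophone/jazz, house 2 = fudge/flute/disco, house 3 = donuts/trumpet/rock, house 4 = gelato/cello/reggae.

disco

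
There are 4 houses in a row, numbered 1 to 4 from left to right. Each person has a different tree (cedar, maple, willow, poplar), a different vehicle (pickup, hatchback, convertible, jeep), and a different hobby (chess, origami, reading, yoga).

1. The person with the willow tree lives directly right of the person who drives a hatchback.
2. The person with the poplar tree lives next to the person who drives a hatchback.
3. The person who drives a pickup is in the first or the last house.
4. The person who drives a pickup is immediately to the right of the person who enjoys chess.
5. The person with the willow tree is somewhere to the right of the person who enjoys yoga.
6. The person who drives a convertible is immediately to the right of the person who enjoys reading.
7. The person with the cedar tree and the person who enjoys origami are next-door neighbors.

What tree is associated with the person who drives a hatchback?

cedar

Clue 4: the person who drives a pickup is in house 4.
The person who enjoys chess is in house 3 (clue 4).
House 4's hobby must be origami (nothing else left).
By clue 7, the person with the cedar tree is in house 3.
House 1's tree must be maple (nothing else left).
The person with the poplar tree is narrowed to house 2 or 4; consider each.
Placing it in house 4 leads to a contradiction, so it's in house 2.
The only tree still possible for house 4 is willow.
Clue 1: the person who drives a hatchback is in house 3.
The only vehicle still possible for house 1 is jeep.
House 2's vehicle must be convertible (nothing else left).
Clue 6 places the person who enjoys reading in house 1.
So house 2 gets yoga for hobby.
So: house 1 = maple/jeep/reading, house 2 = poplar/convertible/yoga, house 3 = cedar/hatchback/chess, house 4 = willow/pickup/origami.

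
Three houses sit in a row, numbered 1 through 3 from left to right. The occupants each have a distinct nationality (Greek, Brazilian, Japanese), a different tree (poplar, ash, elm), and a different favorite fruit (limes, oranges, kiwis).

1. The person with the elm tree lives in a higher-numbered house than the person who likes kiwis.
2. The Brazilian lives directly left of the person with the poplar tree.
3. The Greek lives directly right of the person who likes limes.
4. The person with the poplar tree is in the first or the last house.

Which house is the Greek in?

From clue 4, the person with the poplar tree must be in house 3.
House 1 tree: only ash fits.
That leaves elm as the tree for house 2.
The only favorite fruit still possible for house 3 is oranges.
By clue 1, the person who likes kiwis is in house 1.
Clue 2 places the Brazilian in house 2.
The only nationality still possible for house 1 is Japanese.
House 3 nationality: only Greek fits.
So house 2 gets limes for favorite fruit.
So: house 1 = Japanese/ash/kiwis, house 2 = Brazilian/elm/limes, house 3 = Greek/poplar/oranges.

3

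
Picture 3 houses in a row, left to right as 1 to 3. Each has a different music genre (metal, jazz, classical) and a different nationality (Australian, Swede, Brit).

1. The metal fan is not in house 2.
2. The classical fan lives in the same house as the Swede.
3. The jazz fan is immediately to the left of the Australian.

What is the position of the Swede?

1

The jazz fan is narrowed to house 1 or 2; consider each.
Placing it in house 1 leads to a contradiction, so it's in house 2.
The Australian is in house 3 (clue 3).
The classical fan is in house 1 (clue 2).
Clue 2: the Swede is in house 1.
House 3 music genre: only metal fits.
That leaves Brit as the nationality for house 2.
So: house 1 = classical/Swede, house 2 = jazz/Brit, house 3 = metal/Australian.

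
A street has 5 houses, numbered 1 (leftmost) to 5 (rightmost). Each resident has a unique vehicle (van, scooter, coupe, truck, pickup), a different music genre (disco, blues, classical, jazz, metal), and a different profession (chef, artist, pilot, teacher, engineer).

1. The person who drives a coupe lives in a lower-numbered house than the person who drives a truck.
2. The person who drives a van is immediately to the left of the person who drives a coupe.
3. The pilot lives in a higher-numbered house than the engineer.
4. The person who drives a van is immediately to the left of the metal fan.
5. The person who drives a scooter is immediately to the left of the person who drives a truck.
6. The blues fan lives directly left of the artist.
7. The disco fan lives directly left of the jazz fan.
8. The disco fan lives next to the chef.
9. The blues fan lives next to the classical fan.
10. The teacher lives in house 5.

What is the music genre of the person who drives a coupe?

From clue 10, the teacher must be in house 5.
So house 5 gets jazz for music genre.
Clue 7 places the disco fan in house 4.
From clue 8, the chef must be in house 3.
That leaves engineer as the profession for house 1.
By clue 9, the classical fan is in house 2.
So house 1 gets blues for music genre.
The only music genre still possible for house 3 is metal.
Clue 4 places the person who drives a van in house 2.
Clue 6: the artist is in house 2.
The only vehicle still possible for house 1 is pickup.
House 3 vehicle: only coupe fits.
House 5 vehicle: only truck fits.
The only profession still possible for house 4 is pilot.
So house 4 gets scooter for vehicle.
So: house 1 = pickup/blues/engineer, house 2 = van/classical/artist, house 3 = coupe/metal/chef, house 4 = scooter/disco/pilot, house 5 = truck/jazz/teacher.

metal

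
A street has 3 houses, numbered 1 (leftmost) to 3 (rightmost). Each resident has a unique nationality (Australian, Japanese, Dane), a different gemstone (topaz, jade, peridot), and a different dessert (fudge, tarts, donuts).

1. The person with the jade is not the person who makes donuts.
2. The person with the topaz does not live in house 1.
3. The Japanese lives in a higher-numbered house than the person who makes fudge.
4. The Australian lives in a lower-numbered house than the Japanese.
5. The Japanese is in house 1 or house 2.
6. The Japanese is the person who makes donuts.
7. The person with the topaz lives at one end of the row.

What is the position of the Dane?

From clue 5, the Japanese must be in house 2.
Clue 6 places the person who makes donuts in house 2.
By clue 7, the person with the topaz is in house 3.
The only nationality still possible for house 3 is Dane.
So house 3 gets tarts for dessert.
Clue 1 places the person with the jade in house 1.
House 1's nationality must be Australian (nothing else left).
House 2's gemstone must be peridot (nothing else left).
House 1's dessert must be fudge (nothing else left).
So: house 1 = Australian/jade/fudge, house 2 = Japanese/peridot/donuts, house 3 = Dane/topaz/tarts.

3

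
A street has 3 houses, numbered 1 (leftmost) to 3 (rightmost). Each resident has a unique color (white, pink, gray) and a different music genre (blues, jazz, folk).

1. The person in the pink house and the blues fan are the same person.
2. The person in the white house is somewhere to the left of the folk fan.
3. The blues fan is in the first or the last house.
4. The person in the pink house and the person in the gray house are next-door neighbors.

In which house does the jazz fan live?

1

Clue 4 places the person in the gray house in house 2.
House 3 color: only pink fits.
By clue 1, the blues fan is in house 3.
That leaves white as the color for house 1.
House 1's music genre must be jazz (nothing else left).
So house 2 gets folk for music genre.
So: house 1 = white/jazz, house 2 = gray/folk, house 3 = pink/blues.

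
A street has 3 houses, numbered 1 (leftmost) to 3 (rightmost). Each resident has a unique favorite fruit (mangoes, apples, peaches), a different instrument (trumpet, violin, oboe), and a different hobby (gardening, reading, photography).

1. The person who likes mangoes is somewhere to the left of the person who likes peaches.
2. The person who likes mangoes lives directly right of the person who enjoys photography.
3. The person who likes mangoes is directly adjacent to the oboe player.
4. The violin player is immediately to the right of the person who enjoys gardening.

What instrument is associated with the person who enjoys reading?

violin

The person who likes mangoes is in house 2 (clue 2).
Clue 2: the person who enjoys photography is in house 1.
That leaves apples as the favorite fruit for house 1.
The only favorite fruit still possible for house 3 is peaches.
House 3 hobby: only reading fits.
By clue 4, the violin player is in house 3.
That leaves oboe as the instrument for house 1.
That leaves trumpet as the instrument for house 2.
House 2 hobby: only gardening fits.
So: house 1 = apples/oboe/photography, house 2 = mangoes/trumpet/gardening, house 3 = peaches/violin/reading.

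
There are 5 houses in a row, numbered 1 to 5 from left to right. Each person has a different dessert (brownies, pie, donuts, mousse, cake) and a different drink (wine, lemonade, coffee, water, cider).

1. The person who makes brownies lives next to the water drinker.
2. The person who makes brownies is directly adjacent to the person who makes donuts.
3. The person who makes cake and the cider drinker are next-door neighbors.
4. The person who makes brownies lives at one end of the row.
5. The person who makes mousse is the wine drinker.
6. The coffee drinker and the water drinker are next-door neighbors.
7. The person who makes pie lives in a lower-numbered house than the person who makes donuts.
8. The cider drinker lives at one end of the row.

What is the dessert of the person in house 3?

mousse

The person who makes brownies is narrowed to house 1 or 5; consider each.
Placing it in house 1 leads to a contradiction, so it's in house 5.
From clue 1, the water drinker must be in house 4.
From clue 2, the person who makes donuts must be in house 4.
House 2's dessert must be cake (nothing else left).
From clue 3, the cider drinker must be in house 1.
So house 2 gets lemonade for drink.
So house 5 gets coffee for drink.
Clue 5 places the person who makes mousse in house 3.
So house 1 gets pie for dessert.
House 3's drink must be wine (nothing else left).
So: house 1 = pie/cider, house 2 = cake/lemonade, house 3 = mousse/wine, house 4 = donuts/water, house 5 = brownies/coffee.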